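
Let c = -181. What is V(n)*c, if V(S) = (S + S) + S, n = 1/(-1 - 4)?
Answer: 543/5 ≈ 108.60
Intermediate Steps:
n = -⅕ (n = 1/(-5) = -⅕ ≈ -0.20000)
V(S) = 3*S (V(S) = 2*S + S = 3*S)
V(n)*c = (3*(-⅕))*(-181) = -⅗*(-181) = 543/5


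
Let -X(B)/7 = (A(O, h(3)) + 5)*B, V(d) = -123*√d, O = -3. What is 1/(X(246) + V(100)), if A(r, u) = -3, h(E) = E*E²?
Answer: -1/4674 ≈ -0.00021395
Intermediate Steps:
h(E) = E³
X(B) = -14*B (X(B) = -7*(-3 + 5)*B = -14*B)
1/(X(246) + V(100)) = 1/(-14*246 - 123*√100) = 1/(-3444 - 123*10) = 1/(-3444 - 1230) = 1/(-4674) = -1/4674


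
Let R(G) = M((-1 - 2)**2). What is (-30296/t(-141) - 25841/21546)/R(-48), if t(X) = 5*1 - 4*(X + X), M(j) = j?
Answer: -682035469/219704562 ≈ -3.1043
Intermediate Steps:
t(X) = 5 - 8*X
R(G) = 9 (R(G) = (-1 - 2)**2 = (-3)**2 = 9)
(-30296/t(-141) - 25841/21546)/R(-48) = (-30296/(5 - 8*(-141)) - 25841/21546)/9 = (-30296/(5 + 1128) - 25841*1/21546)*(1/9) = (-30296/1133 - 25841/21546)*(1/9) = -682035469/24411618*1/9 = -682035469/219704562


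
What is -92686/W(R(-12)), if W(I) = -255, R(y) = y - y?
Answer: 92686/255 ≈ 363.47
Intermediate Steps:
R(y) = 0
-92686/W(R(-12)) = -92686/(-255) = -92686*(-1/255) = 92686/255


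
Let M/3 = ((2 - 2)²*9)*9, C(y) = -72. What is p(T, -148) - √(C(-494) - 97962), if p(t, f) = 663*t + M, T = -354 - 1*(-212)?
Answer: -94146 - I*√98034 ≈ -94146.0 - 313.1*I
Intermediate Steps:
M = 0 (M = 3*(((2 - 2)²*9)*9) = 3*((0²*9)*9) = 3*((0*9)*9) = 3*(0*9) = 3*0 = 0)
T = -142 (T = -354 + 212 = -142)
p(t, f) = 663*t (p(t, f) = 663*t + 0 = 663*t)
p(T, -148) - √(C(-494) - 97962) = 663*(-142) - √(-72 - 97962) = -94146 - √(-98034) = -94146 - I*√98034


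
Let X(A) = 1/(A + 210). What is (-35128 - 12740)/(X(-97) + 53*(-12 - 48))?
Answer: 5409084/359339 ≈ 15.053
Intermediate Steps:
X(A) = 1/(210 + A)
(-35128 - 12740)/(X(-97) + 53*(-12 - 48)) = (-35128 - 12740)/(1/(210 - 97) + 53*(-12 - 48)) = -47868/(1/113 + 53*(-60)) = -47868/(1/113 - 3180) = -47868/(-359339/113) = -47868*(-113/359339) = 5409084/359339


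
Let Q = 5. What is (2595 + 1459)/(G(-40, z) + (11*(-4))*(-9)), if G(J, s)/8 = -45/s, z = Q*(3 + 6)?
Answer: 2027/194 ≈ 10.448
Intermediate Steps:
z = 45 (z = 5*(3 + 6) = 5*9 = 45)
G(J, s) = -360/s (G(J, s) = 8*(-45/s) = -360/s)
(2595 + 1459)/(G(-40, z) + (11*(-4))*(-9)) = (2595 + 1459)/(-360/45 + (11*(-4))*(-9)) = 4054/(-360*1/45 - 44*(-9)) = 4054/(-8 + 396) = 4054/388 = 4054*(1/388) = 2027/194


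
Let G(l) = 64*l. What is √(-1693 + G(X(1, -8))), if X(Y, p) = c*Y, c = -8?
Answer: 21*I*√5 ≈ 46.957*I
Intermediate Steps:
X(Y, p) = -8*Y
√(-1693 + G(X(1, -8))) = √(-1693 + 64*(-8*1)) = √(-1693 + 64*(-8)) = √(-1693 - 512) = √(-2205) = 21*I*√5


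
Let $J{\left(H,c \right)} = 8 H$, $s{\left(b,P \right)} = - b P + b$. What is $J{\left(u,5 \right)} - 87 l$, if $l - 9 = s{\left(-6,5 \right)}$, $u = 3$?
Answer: $-2847$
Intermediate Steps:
$s{\left(b,P \right)} = b - P b$ ($s{\left(b,P \right)} = - P b + b = b - P b$)
$l = 33$ ($l = 9 - 6 \left(1 - 5\right) = 9 - -24 = 9 + 24 = 33$)
$J{\left(u,5 \right)} - 87 l = 8 \cdot 3 - 2871 = 24 - 2871 = -2847$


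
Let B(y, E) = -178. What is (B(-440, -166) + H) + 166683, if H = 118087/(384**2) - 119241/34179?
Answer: 279718257894599/1679966208 ≈ 1.6650e+5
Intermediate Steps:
H = -4515568441/1679966208 (H = 118087/147456 - 119241*1/34179 = 118087*(1/147456) - 39747/11393 = 118087/147456 - 39747/11393 = -4515568441/1679966208 ≈ -2.6879)
(B(-440, -166) + H) + 166683 = (-178 - 4515568441/1679966208) + 166683 = -303549553465/1679966208 + 166683 = 279718257894599/1679966208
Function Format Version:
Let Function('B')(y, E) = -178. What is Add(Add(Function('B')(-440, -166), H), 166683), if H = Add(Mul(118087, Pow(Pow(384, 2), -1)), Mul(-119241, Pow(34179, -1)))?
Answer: Rational(279718257894599, 1679966208) ≈ 1.6650e+5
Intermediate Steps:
H = Rational(-4515568441, 1679966208) (H = Add(Mul(118087, Pow(147456, -1)), Mul(-119241, Rational(1, 34179))) = Add(Mul(118087, Rational(1, 147456)), Rational(-39747, 11393)) = Add(Rational(118087, 147456), Rational(-39747, 11393)) = Rational(-4515568441, 1679966208) ≈ -2.6879)
Add(Add(Function('B')(-440, -166), H), 166683) = Add(Add(-178, Rational(-4515568441, 1679966208)), 166683) = Add(Rational(-303549553465, 1679966208), 166683) = Rational(279718257894599, 1679966208)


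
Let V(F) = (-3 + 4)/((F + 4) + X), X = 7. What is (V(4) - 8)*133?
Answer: -15827/15 ≈ -1055.1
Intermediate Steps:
V(F) = 1/(11 + F) (V(F) = (-3 + 4)/((F + 4) + 7) = 1/((4 + F) + 7) = 1/(11 + F))
(V(4) - 8)*133 = (1/(11 + 4) - 8)*133 = (1/15 - 8)*133 = -119/15*133 = -15827/15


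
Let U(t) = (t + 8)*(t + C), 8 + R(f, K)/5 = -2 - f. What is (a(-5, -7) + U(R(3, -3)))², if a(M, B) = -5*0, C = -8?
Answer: 17313921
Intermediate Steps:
a(M, B) = 0
R(f, K) = -50 - 5*f (R(f, K) = -40 + 5*(-2 - f) = -40 + (-10 - 5*f) = -50 - 5*f)
U(t) = (-8 + t)*(8 + t) (U(t) = (t + 8)*(t - 8) = (8 + t)*(-8 + t) = (-8 + t)*(8 + t))
(a(-5, -7) + U(R(3, -3)))² = (0 + (-64 + (-50 - 5*3)²))² = (0 + (-64 + (-50 - 15)²))² = (0 + (-64 + (-65)²))² = (0 + (-64 + 4225))² = (0 + 4161)² = 4161² = 17313921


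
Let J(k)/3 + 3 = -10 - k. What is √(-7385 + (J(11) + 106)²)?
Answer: I*√6229 ≈ 78.924*I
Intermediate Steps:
J(k) = -39 - 3*k (J(k) = -9 + 3*(-10 - k) = -9 + (-30 - 3*k) = -39 - 3*k)
√(-7385 + (J(11) + 106)²) = √(-7385 + ((-39 - 3*11) + 106)²) = √(-7385 + ((-39 - 33) + 106)²) = √(-7385 + (-72 + 106)²) = √(-7385 + 34²) = √(-7385 + 1156) = √(-6229) = I*√6229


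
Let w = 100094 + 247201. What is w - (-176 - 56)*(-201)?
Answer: 300663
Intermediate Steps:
w = 347295
w - (-176 - 56)*(-201) = 347295 - (-176 - 56)*(-201) = 347295 - (-232)*(-201) = 347295 - 1*46632 = 347295 - 46632 = 300663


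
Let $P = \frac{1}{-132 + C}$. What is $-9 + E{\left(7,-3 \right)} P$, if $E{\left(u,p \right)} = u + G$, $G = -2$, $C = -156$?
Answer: $- \frac{2597}{288} \approx -9.0174$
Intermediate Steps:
$P = - \frac{1}{288}$ ($P = \frac{1}{-132 - 156} = \frac{1}{-288} = - \frac{1}{288} \approx -0.0034722$)
$E{\left(u,p \right)} = -2 + u$ ($E{\left(u,p \right)} = u - 2 = -2 + u$)
$-9 + E{\left(7,-3 \right)} P = -9 + \left(-2 + 7\right) \left(- \frac{1}{288}\right) = -9 + 5 \left(- \frac{1}{288}\right) = -9 - \frac{5}{288} = - \frac{2597}{288}$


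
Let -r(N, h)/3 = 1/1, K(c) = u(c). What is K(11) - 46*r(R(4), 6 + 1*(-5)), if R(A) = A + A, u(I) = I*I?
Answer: 259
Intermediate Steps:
u(I) = I**2
K(c) = c**2
R(A) = 2*A
r(N, h) = -3 (r(N, h) = -3/1 = -3*1 = -3)
K(11) - 46*r(R(4), 6 + 1*(-5)) = 11**2 - 46*(-3) = 121 + 138 = 259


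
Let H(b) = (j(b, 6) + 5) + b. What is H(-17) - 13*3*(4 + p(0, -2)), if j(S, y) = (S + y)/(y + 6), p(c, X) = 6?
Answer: -4835/12 ≈ -402.92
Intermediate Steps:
j(S, y) = (S + y)/(6 + y)
H(b) = 11/2 + 13*b/12 (H(b) = ((b + 6)/(6 + 6) + 5) + b = ((6 + b)/12 + 5) + b = ((½ + b/12) + 5) + b = (11/2 + b/12) + b = 11/2 + 13*b/12)
H(-17) - 13*3*(4 + p(0, -2)) = (11/2 + (13/12)*(-17)) - 13*3*(4 + 6) = (11/2 - 221/12) - 13*3*10 = -155/12 - 13*30 = -155/12 - 1*390 = -155/12 - 390 = -4835/12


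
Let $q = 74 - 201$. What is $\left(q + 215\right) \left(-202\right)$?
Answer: $-17776$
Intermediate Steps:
$q = -127$ ($q = 74 - 201 = -127$)
$\left(q + 215\right) \left(-202\right) = \left(-127 + 215\right) \left(-202\right) = 88 \left(-202\right) = -17776$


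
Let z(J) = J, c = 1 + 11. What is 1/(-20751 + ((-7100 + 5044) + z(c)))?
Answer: -1/22795 ≈ -4.3869e-5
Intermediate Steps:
c = 12
1/(-20751 + ((-7100 + 5044) + z(c))) = 1/(-20751 + ((-7100 + 5044) + 12)) = 1/(-20751 + (-2056 + 12)) = 1/(-20751 - 2044) = 1/(-22795) = -1/22795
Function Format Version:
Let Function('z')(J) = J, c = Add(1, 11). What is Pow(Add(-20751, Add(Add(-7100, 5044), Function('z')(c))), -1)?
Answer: Rational(-1, 22795) ≈ -4.3869e-5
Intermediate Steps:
c = 12
Pow(Add(-20751, Add(Add(-7100, 5044), Function('z')(c))), -1) = Pow(Add(-20751, Add(Add(-7100, 5044), 12)), -1) = Pow(Add(-20751, Add(-2056, 12)), -1) = Pow(Add(-20751, -2044), -1) = Pow(-22795, -1) = Rational(-1, 22795)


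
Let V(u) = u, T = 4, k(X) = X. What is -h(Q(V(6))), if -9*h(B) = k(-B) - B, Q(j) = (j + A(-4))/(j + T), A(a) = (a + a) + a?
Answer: 2/15 ≈ 0.13333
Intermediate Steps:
A(a) = 3*a (A(a) = 2*a + a = 3*a)
Q(j) = (-12 + j)/(4 + j) (Q(j) = (j + 3*(-4))/(j + 4) = (j - 12)/(4 + j) = (-12 + j)/(4 + j))
h(B) = 2*B/9 (h(B) = -(-B - B)/9 = -(-2)*B/9 = 2*B/9)
-h(Q(V(6))) = -2*(-12 + 6)/(4 + 6)/9 = -2*-6/10/9 = -2*(⅒)*(-6)/9 = -2*(-3)/(9*5) = -1*(-2/15) = 2/15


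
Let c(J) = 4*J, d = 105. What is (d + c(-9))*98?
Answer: 6762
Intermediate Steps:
(d + c(-9))*98 = (105 + 4*(-9))*98 = (105 - 36)*98 = 69*98 = 6762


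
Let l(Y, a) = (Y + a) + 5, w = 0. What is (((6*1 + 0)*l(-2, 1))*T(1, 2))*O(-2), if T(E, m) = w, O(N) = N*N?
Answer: 0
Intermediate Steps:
O(N) = N²
l(Y, a) = 5 + Y + a
T(E, m) = 0
(((6*1 + 0)*l(-2, 1))*T(1, 2))*O(-2) = (((6*1 + 0)*(5 - 2 + 1))*0)*(-2)² = (((6 + 0)*4)*0)*4 = ((6*4)*0)*4 = (24*0)*4 = 0*4 = 0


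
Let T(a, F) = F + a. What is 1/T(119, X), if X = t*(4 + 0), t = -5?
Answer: 1/99 ≈ 0.010101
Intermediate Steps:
X = -20 (X = -5*(4 + 0) = -5*4 = -20)
1/T(119, X) = 1/(-20 + 119) = 1/99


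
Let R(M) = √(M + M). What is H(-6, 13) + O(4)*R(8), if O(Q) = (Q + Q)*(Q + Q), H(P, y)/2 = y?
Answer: 282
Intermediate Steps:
R(M) = √2*√M (R(M) = √(2*M) = √2*√M)
H(P, y) = 2*y
O(Q) = 4*Q² (O(Q) = (2*Q)*(2*Q) = 4*Q²)
H(-6, 13) + O(4)*R(8) = 2*13 + (4*4²)*(√2*√8) = 26 + (4*16)*(√2*(2*√2)) = 26 + 64*4 = 26 + 256 = 282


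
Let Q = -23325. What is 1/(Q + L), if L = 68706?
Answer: 1/45381 ≈ 2.2036e-5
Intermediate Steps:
1/(Q + L) = 1/(-23325 + 68706) = 1/45381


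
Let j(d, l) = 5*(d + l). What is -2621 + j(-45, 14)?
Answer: -2776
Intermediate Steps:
j(d, l) = 5*d + 5*l
-2621 + j(-45, 14) = -2621 + (5*(-45) + 5*14) = -2621 + (-225 + 70) = -2621 - 155 = -2776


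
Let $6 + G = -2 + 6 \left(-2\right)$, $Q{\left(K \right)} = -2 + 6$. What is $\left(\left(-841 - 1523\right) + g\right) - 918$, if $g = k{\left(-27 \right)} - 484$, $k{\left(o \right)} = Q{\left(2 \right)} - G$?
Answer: $-3742$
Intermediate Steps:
$Q{\left(K \right)} = 4$
$G = -20$ ($G = -6 + \left(-2 + 6 \left(-2\right)\right) = -6 - 14 = -20$)
$k{\left(o \right)} = 24$ ($k{\left(o \right)} = 4 - -20 = 4 + 20 = 24$)
$g = -460$ ($g = 24 - 484 = -460$)
$\left(\left(-841 - 1523\right) + g\right) - 918 = \left(\left(-841 - 1523\right) - 460\right) - 918 = \left(-2364 - 460\right) - 918 = -2824 - 918 = -3742$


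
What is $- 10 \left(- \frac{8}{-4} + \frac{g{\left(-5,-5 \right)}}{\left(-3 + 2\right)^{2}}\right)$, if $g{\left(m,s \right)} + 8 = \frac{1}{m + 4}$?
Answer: $70$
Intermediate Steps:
$g{\left(m,s \right)} = -8 + \frac{1}{4 + m}$ ($g{\left(m,s \right)} = -8 + \frac{1}{m + 4} = -8 + \frac{1}{4 + m}$)
$- 10 \left(- \frac{8}{-4} + \frac{g{\left(-5,-5 \right)}}{\left(-3 + 2\right)^{2}}\right) = - 10 \left(- \frac{8}{-4} + \frac{\frac{1}{4 - 5} \left(-31 - -40\right)}{\left(-3 + 2\right)^{2}}\right) = - 10 \left(\left(-8\right) \left(- \frac{1}{4}\right) + \frac{\frac{1}{-1} \left(-31 + 40\right)}{\left(-1\right)^{2}}\right) = - 10 \left(2 + \frac{\left(-1\right) 9}{1}\right) = - 10 \left(2 - 9\right) = \left(-10\right) \left(-7\right) = 70$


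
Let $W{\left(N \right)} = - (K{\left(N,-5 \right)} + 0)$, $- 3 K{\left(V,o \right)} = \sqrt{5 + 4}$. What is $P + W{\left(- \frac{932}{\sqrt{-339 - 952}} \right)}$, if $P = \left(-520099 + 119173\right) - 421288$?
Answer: $-822213$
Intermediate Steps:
$K{\left(V,o \right)} = -1$ ($K{\left(V,o \right)} = - \frac{\sqrt{5 + 4}}{3} = - \frac{\sqrt{9}}{3} = \left(- \frac{1}{3}\right) 3 = -1$)
$P = -822214$ ($P = -400926 - 421288 = -822214$)
$W{\left(N \right)} = 1$ ($W{\left(N \right)} = - (-1 + 0) = \left(-1\right) \left(-1\right) = 1$)
$P + W{\left(- \frac{932}{\sqrt{-339 - 952}} \right)} = -822214 + 1 = -822213$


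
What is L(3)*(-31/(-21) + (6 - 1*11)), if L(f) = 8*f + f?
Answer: -666/7 ≈ -95.143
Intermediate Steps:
L(f) = 9*f
L(3)*(-31/(-21) + (6 - 1*11)) = (9*3)*(-31/(-21) + (6 - 1*11)) = 27*(-31*(-1)/21 + (6 - 11)) = 27*(-1*(-31/21) - 5) = 27*(31/21 - 5) = 27*(-74/21) = -666/7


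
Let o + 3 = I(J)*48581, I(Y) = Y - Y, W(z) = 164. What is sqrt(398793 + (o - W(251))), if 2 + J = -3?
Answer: sqrt(398626) ≈ 631.37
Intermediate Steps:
J = -5 (J = -2 - 3 = -5)
I(Y) = 0
o = -3 (o = -3 + 0*48581 = -3 + 0 = -3)
sqrt(398793 + (o - W(251))) = sqrt(398793 + (-3 - 1*164)) = sqrt(398793 + (-3 - 164)) = sqrt(398793 - 167) = sqrt(398626)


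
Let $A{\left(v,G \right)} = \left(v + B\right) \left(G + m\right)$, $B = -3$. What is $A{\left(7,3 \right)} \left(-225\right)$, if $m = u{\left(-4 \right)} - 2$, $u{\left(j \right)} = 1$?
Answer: $-1800$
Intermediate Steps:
$m = -1$ ($m = 1 - 2 = -1$)
$A{\left(v,G \right)} = \left(-1 + G\right) \left(-3 + v\right)$ ($A{\left(v,G \right)} = \left(v - 3\right) \left(G - 1\right) = \left(-3 + v\right) \left(-1 + G\right) = \left(-1 + G\right) \left(-3 + v\right)$)
$A{\left(7,3 \right)} \left(-225\right) = \left(3 - 7 - 9 + 3 \cdot 7\right) \left(-225\right) = \left(3 - 7 - 9 + 21\right) \left(-225\right) = 8 \left(-225\right) = -1800$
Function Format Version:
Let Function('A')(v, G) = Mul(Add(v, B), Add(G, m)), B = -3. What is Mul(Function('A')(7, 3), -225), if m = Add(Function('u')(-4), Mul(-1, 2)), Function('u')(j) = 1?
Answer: -1800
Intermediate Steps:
m = -1 (m = Add(1, Mul(-1, 2)) = Add(1, -2) = -1)
Function('A')(v, G) = Mul(Add(-1, G), Add(-3, v)) (Function('A')(v, G) = Mul(Add(v, -3), Add(G, -1)) = Mul(Add(-3, v), Add(-1, G)) = Mul(Add(-1, G), Add(-3, v)))
Mul(Function('A')(7, 3), -225) = Mul(Add(3, Mul(-1, 7), Mul(-3, 3), Mul(3, 7)), -225) = Mul(Add(3, -7, -9, 21), -225) = Mul(8, -225) = -1800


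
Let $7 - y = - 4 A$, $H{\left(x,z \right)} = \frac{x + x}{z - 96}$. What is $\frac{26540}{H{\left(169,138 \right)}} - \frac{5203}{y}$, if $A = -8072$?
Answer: $\frac{17992371847}{5455489} \approx 3298.0$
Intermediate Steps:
$H{\left(x,z \right)} = \frac{2 x}{-96 + z}$
$y = -32281$ ($y = 7 - \left(-4\right) \left(-8072\right) = 7 - 32288 = -32281$)
$\frac{26540}{H{\left(169,138 \right)}} - \frac{5203}{y} = \frac{26540}{2 \cdot 169 \frac{1}{-96 + 138}} - \frac{5203}{-32281} = \frac{26540}{2 \cdot 169 \cdot \frac{1}{42}} - - \frac{5203}{32281} = \frac{26540}{2 \cdot 169 \cdot \frac{1}{42}} + \frac{5203}{32281} = \frac{26540}{\frac{169}{21}} + \frac{5203}{32281} = 26540 \cdot \frac{21}{169} + \frac{5203}{32281} = \frac{557340}{169} + \frac{5203}{32281} = \frac{17992371847}{5455489}$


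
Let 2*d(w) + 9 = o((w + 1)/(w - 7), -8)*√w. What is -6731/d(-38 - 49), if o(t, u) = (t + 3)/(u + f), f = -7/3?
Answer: 28577793238/22051113 - 3609000656*I*√87/66153339 ≈ 1296.0 - 508.86*I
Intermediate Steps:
f = -7/3 (f = -7*⅓ = -7/3 ≈ -2.3333)
o(t, u) = (3 + t)/(-7/3 + u) (o(t, u) = (t + 3)/(u - 7/3) = (3 + t)/(-7/3 + u))
d(w) = -9/2 + √w*(-9/31 - 3*(1 + w)/(31*(-7 + w)))/2 (d(w) = -9/2 + ((3*(3 + (w + 1)/(w - 7))/(-7 + 3*(-8)))*√w)/2 = -9/2 + ((3*(3 + (1 + w)/(-7 + w))/(-7 - 24))*√w)/2 = -9/2 + ((3*(3 + (1 + w)/(-7 + w))/(-31))*√w)/2 = -9/2 + ((3*(-1/31)*(3 + (1 + w)/(-7 + w)))*√w)/2 = -9/2 + ((-9/31 - 3*(1 + w)/(31*(-7 + w)))*√w)/2 = -9/2 + (√w*(-9/31 - 3*(1 + w)/(31*(-7 + w))))/2 = -9/2 + √w*(-9/31 - 3*(1 + w)/(31*(-7 + w)))/2)
-6731/d(-38 - 49) = -6731*62*(-7 + (-38 - 49))/(3*(651 - 93*(-38 - 49) + 4*√(-38 - 49)*(5 - (-38 - 49)))) = -6731*62*(-7 - 87)/(3*(651 - 93*(-87) + 4*√(-87)*(5 - 1*(-87)))) = -6731*(-5828/(3*(651 + 8091 + 4*(I*√87)*(5 + 87)))) = -6731*(-5828/(3*(651 + 8091 + 4*(I*√87)*92))) = -6731*(-5828/(3*(651 + 8091 + 368*I*√87))) = -6731*(-5828/(3*(8742 + 368*I*√87))) = -6731/(-9/2 - 276*I*√87/1457)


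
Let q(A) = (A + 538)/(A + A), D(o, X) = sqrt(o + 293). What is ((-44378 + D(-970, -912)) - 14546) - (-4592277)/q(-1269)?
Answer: 11612125582/731 + I*sqrt(677) ≈ 1.5885e+7 + 26.019*I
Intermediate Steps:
D(o, X) = sqrt(293 + o)
q(A) = (538 + A)/(2*A) (q(A) = (538 + A)/((2*A)) = (538 + A)*(1/(2*A)) = (538 + A)/(2*A))
((-44378 + D(-970, -912)) - 14546) - (-4592277)/q(-1269) = ((-44378 + sqrt(293 - 970)) - 14546) - (-4592277)/((1/2)*(538 - 1269)/(-1269)) = ((-44378 + sqrt(-677)) - 14546) - (-4592277)/((1/2)*(-1/1269)*(-731)) = ((-44378 + I*sqrt(677)) - 14546) - (-4592277)/731/2538 = (-58924 + I*sqrt(677)) - (-4592277)*2538/731 = (-58924 + I*sqrt(677)) - 1*(-11655199026/731) = (-58924 + I*sqrt(677)) + 11655199026/731 = 11612125582/731 + I*sqrt(677)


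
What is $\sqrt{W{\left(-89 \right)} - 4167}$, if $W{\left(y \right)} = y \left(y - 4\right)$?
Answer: $\sqrt{4110} \approx 64.109$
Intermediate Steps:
$W{\left(y \right)} = y \left(-4 + y\right)$
$\sqrt{W{\left(-89 \right)} - 4167} = \sqrt{- 89 \left(-4 - 89\right) - 4167} = \sqrt{\left(-89\right) \left(-93\right) - 4167} = \sqrt{8277 - 4167} = \sqrt{4110}$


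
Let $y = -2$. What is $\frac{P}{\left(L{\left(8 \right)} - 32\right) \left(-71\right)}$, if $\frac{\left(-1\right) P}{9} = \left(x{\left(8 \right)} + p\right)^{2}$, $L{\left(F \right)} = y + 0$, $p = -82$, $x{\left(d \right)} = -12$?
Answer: $- \frac{39762}{1207} \approx -32.943$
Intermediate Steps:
$L{\left(F \right)} = -2$ ($L{\left(F \right)} = -2 + 0 = -2$)
$P = -79524$ ($P = - 9 \left(-12 - 82\right)^{2} = - 9 \left(-94\right)^{2} = \left(-9\right) 8836 = -79524$)
$\frac{P}{\left(L{\left(8 \right)} - 32\right) \left(-71\right)} = - \frac{79524}{\left(-2 - 32\right) \left(-71\right)} = - \frac{79524}{\left(-34\right) \left(-71\right)} = - \frac{79524}{2414} = \left(-79524\right) \frac{1}{2414} = - \frac{39762}{1207}$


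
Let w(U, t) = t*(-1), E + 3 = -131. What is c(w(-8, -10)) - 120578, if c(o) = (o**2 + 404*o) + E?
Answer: -116572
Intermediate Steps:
E = -134 (E = -3 - 131 = -134)
w(U, t) = -t
c(o) = -134 + o**2 + 404*o (c(o) = (o**2 + 404*o) - 134 = -134 + o**2 + 404*o)
c(w(-8, -10)) - 120578 = (-134 + (-1*(-10))**2 + 404*(-1*(-10))) - 120578 = (-134 + 10**2 + 404*10) - 120578 = (-134 + 100 + 4040) - 120578 = 4006 - 120578 = -116572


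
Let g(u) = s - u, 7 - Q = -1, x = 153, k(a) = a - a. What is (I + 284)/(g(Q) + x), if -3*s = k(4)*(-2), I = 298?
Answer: 582/145 ≈ 4.0138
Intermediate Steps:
k(a) = 0
Q = 8 (Q = 7 - 1*(-1) = 7 + 1 = 8)
s = 0 (s = -0*(-2) = -1/3*0 = 0)
g(u) = -u (g(u) = 0 - u = -u)
(I + 284)/(g(Q) + x) = (298 + 284)/(-1*8 + 153) = 582/(-8 + 153) = 582/145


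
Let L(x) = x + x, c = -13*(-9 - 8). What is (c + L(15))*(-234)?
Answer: -58734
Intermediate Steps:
c = 221 (c = -13*(-17) = 221)
L(x) = 2*x
(c + L(15))*(-234) = (221 + 2*15)*(-234) = (221 + 30)*(-234) = 251*(-234) = -58734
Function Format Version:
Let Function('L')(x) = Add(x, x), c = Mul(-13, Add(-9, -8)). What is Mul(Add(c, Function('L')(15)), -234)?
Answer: -58734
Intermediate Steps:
c = 221 (c = Mul(-13, -17) = 221)
Function('L')(x) = Mul(2, x)
Mul(Add(c, Function('L')(15)), -234) = Mul(Add(221, Mul(2, 15)), -234) = Mul(Add(221, 30), -234) = Mul(251, -234) = -58734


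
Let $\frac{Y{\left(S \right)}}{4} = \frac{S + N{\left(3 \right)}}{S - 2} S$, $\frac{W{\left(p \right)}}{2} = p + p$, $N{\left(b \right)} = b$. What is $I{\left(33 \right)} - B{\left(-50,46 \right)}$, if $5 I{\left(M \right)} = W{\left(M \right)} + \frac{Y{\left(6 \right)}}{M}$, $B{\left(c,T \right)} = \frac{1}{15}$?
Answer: $\frac{4399}{165} \approx 26.661$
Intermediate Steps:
$W{\left(p \right)} = 4 p$ ($W{\left(p \right)} = 2 \left(p + p\right) = 2 \cdot 2 p = 4 p$)
$B{\left(c,T \right)} = \frac{1}{15}$
$Y{\left(S \right)} = \frac{4 S \left(3 + S\right)}{-2 + S}$ ($Y{\left(S \right)} = 4 \frac{S + 3}{S - 2} S = 4 \frac{3 + S}{-2 + S} S = 4 \frac{S \left(3 + S\right)}{-2 + S} = \frac{4 S \left(3 + S\right)}{-2 + S}$)
$I{\left(M \right)} = \frac{4 M}{5} + \frac{54}{5 M}$ ($I{\left(M \right)} = \frac{4 M + \frac{4 \cdot 6 \frac{1}{-2 + 6} \left(3 + 6\right)}{M}}{5} = \frac{4 M + \frac{4 \cdot 6 \cdot \frac{1}{4} \cdot 9}{M}}{5} = \frac{4 M + \frac{54}{M}}{5} = \frac{4 M}{5} + \frac{54}{5 M}$)
$I{\left(33 \right)} - B{\left(-50,46 \right)} = \frac{2 \left(27 + 2 \cdot 33^{2}\right)}{5 \cdot 33} - \frac{1}{15} = \frac{2}{5} \cdot \frac{1}{33} \left(27 + 2 \cdot 1089\right) - \frac{1}{15} = \frac{2}{5} \cdot \frac{1}{33} \left(27 + 2178\right) - \frac{1}{15} = \frac{2}{5} \cdot \frac{1}{33} \cdot 2205 - \frac{1}{15} = \frac{294}{11} - \frac{1}{15} = \frac{4399}{165}$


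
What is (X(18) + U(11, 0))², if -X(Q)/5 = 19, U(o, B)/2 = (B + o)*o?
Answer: 21609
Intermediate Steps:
U(o, B) = 2*o*(B + o) (U(o, B) = 2*((B + o)*o) = 2*(o*(B + o)) = 2*o*(B + o))
X(Q) = -95 (X(Q) = -5*19 = -95)
(X(18) + U(11, 0))² = (-95 + 2*11*(0 + 11))² = (-95 + 2*11*11)² = (-95 + 242)² = 147² = 21609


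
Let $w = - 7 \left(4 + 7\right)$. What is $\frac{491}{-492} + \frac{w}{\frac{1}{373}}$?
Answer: $- \frac{14131223}{492} \approx -28722.0$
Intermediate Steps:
$w = -77$ ($w = \left(-7\right) 11 = -77$)
$\frac{491}{-492} + \frac{w}{\frac{1}{373}} = \frac{491}{-492} - \frac{77}{\frac{1}{373}} = 491 \left(- \frac{1}{492}\right) - 77 \frac{1}{\frac{1}{373}} = - \frac{491}{492} - 28721 = - \frac{14131223}{492}$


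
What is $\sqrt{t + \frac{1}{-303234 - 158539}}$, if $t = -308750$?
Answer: $\frac{31 i \sqrt{68507899287243}}{461773} \approx 555.65 i$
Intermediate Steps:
$\sqrt{t + \frac{1}{-303234 - 158539}} = \sqrt{-308750 + \frac{1}{-303234 - 158539}} = \sqrt{-308750 + \frac{1}{-461773}} = \sqrt{-308750 - \frac{1}{461773}} = \sqrt{- \frac{142572413751}{461773}} = \frac{31 i \sqrt{68507899287243}}{461773}$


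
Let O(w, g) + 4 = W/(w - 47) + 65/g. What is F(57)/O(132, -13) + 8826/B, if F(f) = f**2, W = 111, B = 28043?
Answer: -2579574297/6113374 ≈ -421.96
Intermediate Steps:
O(w, g) = -4 + 65/g + 111/(-47 + w) (O(w, g) = -4 + (111/(w - 47) + 65/g) = -4 + (111/(-47 + w) + 65/g) = -4 + (65/g + 111/(-47 + w)) = -4 + 65/g + 111/(-47 + w))
F(57)/O(132, -13) + 8826/B = 57**2/(((-3055 + 65*132 + 299*(-13) - 4*(-13)*132)/((-13)*(-47 + 132)))) + 8826/28043 = 3249/((-1/13*(-3055 + 8580 - 3887 + 6864)/85)) + 8826*(1/28043) = 3249/((-1/13*1/85*8502)) + 8826/28043 = 3249/(-654/85) + 8826/28043 = 3249*(-85/654) + 8826/28043 = -92055/218 + 8826/28043 = -2579574297/6113374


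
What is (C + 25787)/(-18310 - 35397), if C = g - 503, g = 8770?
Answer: -34054/53707 ≈ -0.63407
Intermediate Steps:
C = 8267 (C = 8770 - 503 = 8267)
(C + 25787)/(-18310 - 35397) = (8267 + 25787)/(-18310 - 35397) = 34054/(-53707) = 34054*(-1/53707) = -34054/53707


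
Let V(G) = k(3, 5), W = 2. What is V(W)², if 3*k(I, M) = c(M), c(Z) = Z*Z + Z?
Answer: 100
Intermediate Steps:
c(Z) = Z + Z² (c(Z) = Z² + Z = Z + Z²)
k(I, M) = M*(1 + M)/3 (k(I, M) = (M*(1 + M))/3 = M*(1 + M)/3)
V(G) = 10 (V(G) = (⅓)*5*(1 + 5) = (⅓)*5*6 = 10)
V(W)² = 10² = 100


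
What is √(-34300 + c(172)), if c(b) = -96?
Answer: 2*I*√8599 ≈ 185.46*I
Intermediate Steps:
√(-34300 + c(172)) = √(-34300 - 96) = √(-34396) = 2*I*√8599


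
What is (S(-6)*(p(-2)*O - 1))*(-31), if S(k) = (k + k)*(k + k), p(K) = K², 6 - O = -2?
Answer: -138384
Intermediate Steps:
O = 8 (O = 6 - 1*(-2) = 6 + 2 = 8)
S(k) = 4*k² (S(k) = (2*k)*(2*k) = 4*k²)
(S(-6)*(p(-2)*O - 1))*(-31) = ((4*(-6)²)*((-2)²*8 - 1))*(-31) = ((4*36)*(4*8 - 1))*(-31) = (144*(32 - 1))*(-31) = (144*31)*(-31) = 4464*(-31) = -138384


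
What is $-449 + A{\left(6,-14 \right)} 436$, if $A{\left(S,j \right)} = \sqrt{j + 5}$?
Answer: $-449 + 1308 i \approx -449.0 + 1308.0 i$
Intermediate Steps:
$A{\left(S,j \right)} = \sqrt{5 + j}$
$-449 + A{\left(6,-14 \right)} 436 = -449 + \sqrt{5 - 14} \cdot 436 = -449 + \sqrt{-9} \cdot 436 = -449 + 3 i 436 = -449 + 1308 i$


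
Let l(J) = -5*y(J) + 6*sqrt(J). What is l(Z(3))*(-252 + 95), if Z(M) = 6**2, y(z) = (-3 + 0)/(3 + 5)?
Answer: -47571/8 ≈ -5946.4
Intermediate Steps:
y(z) = -3/8
Z(M) = 36
l(J) = 15/8 + 6*sqrt(J) (l(J) = -5*(-3/8) + 6*sqrt(J) = 15/8 + 6*sqrt(J))
l(Z(3))*(-252 + 95) = (15/8 + 6*sqrt(36))*(-252 + 95) = (15/8 + 6*6)*(-157) = (15/8 + 36)*(-157) = (303/8)*(-157) = -47571/8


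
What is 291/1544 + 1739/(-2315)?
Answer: -2011351/3574360 ≈ -0.56272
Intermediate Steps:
291/1544 + 1739/(-2315) = 291*(1/1544) + 1739*(-1/2315) = 291/1544 - 1739/2315 = -2011351/3574360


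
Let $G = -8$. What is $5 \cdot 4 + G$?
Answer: $12$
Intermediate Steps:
$5 \cdot 4 + G = 5 \cdot 4 - 8 = 20 - 8 = 12$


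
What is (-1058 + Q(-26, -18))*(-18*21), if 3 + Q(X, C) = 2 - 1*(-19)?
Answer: 393120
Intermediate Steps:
Q(X, C) = 18 (Q(X, C) = -3 + (2 - 1*(-19)) = -3 + (2 + 19) = -3 + 21 = 18)
(-1058 + Q(-26, -18))*(-18*21) = (-1058 + 18)*(-18*21) = -1040*(-378) = 393120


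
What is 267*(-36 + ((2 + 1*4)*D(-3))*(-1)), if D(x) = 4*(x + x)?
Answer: 28836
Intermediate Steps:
D(x) = 8*x (D(x) = 4*(2*x) = 8*x)
267*(-36 + ((2 + 1*4)*D(-3))*(-1)) = 267*(-36 + ((2 + 1*4)*(8*(-3)))*(-1)) = 267*(-36 + ((2 + 4)*(-24))*(-1)) = 267*(-36 + (6*(-24))*(-1)) = 267*(-36 - 144*(-1)) = 267*(-36 + 144) = 267*108 = 28836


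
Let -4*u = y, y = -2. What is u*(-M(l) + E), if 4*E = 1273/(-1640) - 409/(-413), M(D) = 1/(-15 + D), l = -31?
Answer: 4689893/124626880 ≈ 0.037631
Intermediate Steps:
u = ½ (u = -¼*(-2) = ½ ≈ 0.50000)
E = 145011/2709280 (E = (1273/(-1640) - 409/(-413))/4 = (1273*(-1/1640) - 409*(-1/413))/4 = (-1273/1640 + 409/413)/4 = (¼)*(145011/677320) = 145011/2709280 ≈ 0.053524)
u*(-M(l) + E) = (-1/(-15 - 31) + 145011/2709280)/2 = (-1/(-46) + 145011/2709280)/2 = (-1*(-1/46) + 145011/2709280)/2 = (1/46 + 145011/2709280)/2 = (½)*(4689893/62313440) = 4689893/124626880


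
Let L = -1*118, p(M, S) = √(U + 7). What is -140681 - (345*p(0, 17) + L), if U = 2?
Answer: -141598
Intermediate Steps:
p(M, S) = 3 (p(M, S) = √(2 + 7) = √9 = 3)
L = -118
-140681 - (345*p(0, 17) + L) = -140681 - (345*3 - 118) = -140681 - (1035 - 118) = -140681 - 1*917 = -140681 - 917 = -141598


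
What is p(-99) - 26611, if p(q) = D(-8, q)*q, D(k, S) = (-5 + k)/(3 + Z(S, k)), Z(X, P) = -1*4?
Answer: -27898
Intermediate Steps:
Z(X, P) = -4
D(k, S) = 5 - k (D(k, S) = (-5 + k)/(3 - 4) = (-5 + k)/(-1) = (-5 + k)*(-1) = 5 - k)
p(q) = 13*q (p(q) = (5 - 1*(-8))*q = (5 + 8)*q = 13*q)
p(-99) - 26611 = 13*(-99) - 26611 = -1287 - 26611 = -27898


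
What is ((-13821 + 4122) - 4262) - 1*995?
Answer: -14956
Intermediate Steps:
((-13821 + 4122) - 4262) - 1*995 = (-9699 - 4262) - 995 = -13961 - 995 = -14956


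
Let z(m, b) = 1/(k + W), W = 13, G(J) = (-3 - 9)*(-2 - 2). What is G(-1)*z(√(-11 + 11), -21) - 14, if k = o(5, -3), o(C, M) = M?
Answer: -46/5 ≈ -9.2000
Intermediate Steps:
G(J) = 48 (G(J) = -12*(-4) = 48)
k = -3
z(m, b) = ⅒ (z(m, b) = 1/(-3 + 13) = 1/10 = ⅒)
G(-1)*z(√(-11 + 11), -21) - 14 = 48*(⅒) - 14 = 24/5 - 14 = -46/5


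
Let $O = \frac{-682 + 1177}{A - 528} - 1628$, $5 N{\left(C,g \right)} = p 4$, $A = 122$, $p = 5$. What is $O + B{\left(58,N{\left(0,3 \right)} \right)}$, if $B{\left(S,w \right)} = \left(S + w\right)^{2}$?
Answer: $\frac{899201}{406} \approx 2214.8$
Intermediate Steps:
$N{\left(C,g \right)} = 4$ ($N{\left(C,g \right)} = \frac{5 \cdot 4}{5} = \frac{1}{5} \cdot 20 = 4$)
$O = - \frac{661463}{406}$ ($O = \frac{-682 + 1177}{122 - 528} - 1628 = \frac{495}{-406} - 1628 = 495 \left(- \frac{1}{406}\right) - 1628 = - \frac{495}{406} - 1628 = - \frac{661463}{406} \approx -1629.2$)
$O + B{\left(58,N{\left(0,3 \right)} \right)} = - \frac{661463}{406} + \left(58 + 4\right)^{2} = - \frac{661463}{406} + 62^{2} = - \frac{661463}{406} + 3844 = \frac{899201}{406}$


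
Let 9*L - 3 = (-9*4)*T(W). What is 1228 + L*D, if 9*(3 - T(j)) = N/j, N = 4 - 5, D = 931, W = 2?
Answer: -88565/9 ≈ -9840.6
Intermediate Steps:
N = -1
T(j) = 3 + 1/(9*j) (T(j) = 3 - (-1)/(9*j) = 3 + 1/(9*j))
L = -107/9 (L = ⅓ + ((-9*4)*(3 + (⅑)/2))/9 = ⅓ + (-36*(3 + (⅑)*(½)))/9 = ⅓ + (-36*(3 + 1/18))/9 = ⅓ + (-36*55/18)/9 = ⅓ + (⅑)*(-110) = ⅓ - 110/9 = -107/9 ≈ -11.889)
1228 + L*D = 1228 - 107/9*931 = 1228 - 99617/9 = -88565/9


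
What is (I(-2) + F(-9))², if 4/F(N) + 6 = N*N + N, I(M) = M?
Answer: 4096/1089 ≈ 3.7612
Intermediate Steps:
F(N) = 4/(-6 + N + N²) (F(N) = 4/(-6 + (N*N + N)) = 4/(-6 + (N² + N)) = 4/(-6 + (N + N²)) = 4/(-6 + N + N²))
(I(-2) + F(-9))² = (-2 + 4/(-6 - 9 + (-9)²))² = (-2 + 4/(-6 - 9 + 81))² = (-2 + 4/66)² = (-2 + 4*(1/66))² = (-2 + 2/33)² = (-64/33)² = 4096/1089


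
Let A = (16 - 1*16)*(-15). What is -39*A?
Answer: 0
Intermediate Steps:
A = 0 (A = (16 - 16)*(-15) = 0*(-15) = 0)
-39*A = -39*0 = 0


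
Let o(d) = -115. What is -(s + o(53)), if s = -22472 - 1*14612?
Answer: 37199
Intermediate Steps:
s = -37084 (s = -22472 - 14612 = -37084)
-(s + o(53)) = -(-37084 - 115) = -1*(-37199) = 37199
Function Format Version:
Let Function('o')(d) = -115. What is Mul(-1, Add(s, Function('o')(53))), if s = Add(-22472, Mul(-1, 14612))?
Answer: 37199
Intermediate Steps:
s = -37084 (s = Add(-22472, -14612) = -37084)
Mul(-1, Add(s, Function('o')(53))) = Mul(-1, Add(-37084, -115)) = Mul(-1, -37199) = 37199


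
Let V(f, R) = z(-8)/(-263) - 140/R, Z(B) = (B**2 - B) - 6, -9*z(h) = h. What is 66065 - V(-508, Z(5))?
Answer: 156399533/2367 ≈ 66075.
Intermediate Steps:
z(h) = -h/9
Z(B) = -6 + B**2 - B
V(f, R) = -8/2367 - 140/R (V(f, R) = -1/9*(-8)/(-263) - 140/R = (8/9)*(-1/263) - 140/R = -8/2367 - 140/R)
66065 - V(-508, Z(5)) = 66065 - (-8/2367 - 140/(-6 + 5**2 - 1*5)) = 66065 - (-8/2367 - 140/(-6 + 25 - 5)) = 66065 - (-8/2367 - 140/14) = 66065 - (-8/2367 - 140*1/14) = 66065 - (-8/2367 - 10) = 66065 - 1*(-23678/2367) = 66065 + 23678/2367 = 156399533/2367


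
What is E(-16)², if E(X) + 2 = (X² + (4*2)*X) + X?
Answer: 12100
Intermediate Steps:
E(X) = -2 + X² + 9*X (E(X) = -2 + ((X² + (4*2)*X) + X) = -2 + ((X² + 8*X) + X) = -2 + (X² + 9*X) = -2 + X² + 9*X)
E(-16)² = (-2 + (-16)² + 9*(-16))² = (-2 + 256 - 144)² = 110² = 12100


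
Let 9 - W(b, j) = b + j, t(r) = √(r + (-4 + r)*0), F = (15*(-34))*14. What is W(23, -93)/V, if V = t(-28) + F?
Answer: -20145/1820701 - 79*I*√7/25489814 ≈ -0.011064 - 8.1999e-6*I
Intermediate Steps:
F = -7140 (F = -510*14 = -7140)
t(r) = √r (t(r) = √(r + 0) = √r)
V = -7140 + 2*I*√7 (V = √(-28) - 7140 = 2*I*√7 - 7140 = -7140 + 2*I*√7 ≈ -7140.0 + 5.2915*I)
W(b, j) = 9 - b - j (W(b, j) = 9 - (b + j) = 9 + (-b - j) = 9 - b - j)
W(23, -93)/V = (9 - 1*23 - 1*(-93))/(-7140 + 2*I*√7) = (9 - 23 + 93)/(-7140 + 2*I*√7) = 79/(-7140 + 2*I*√7)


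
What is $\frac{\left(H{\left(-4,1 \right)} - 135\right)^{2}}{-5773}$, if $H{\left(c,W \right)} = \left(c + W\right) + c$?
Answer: $- \frac{20164}{5773} \approx -3.4928$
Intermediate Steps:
$H{\left(c,W \right)} = W + 2 c$ ($H{\left(c,W \right)} = \left(W + c\right) + c = W + 2 c$)
$\frac{\left(H{\left(-4,1 \right)} - 135\right)^{2}}{-5773} = \frac{\left(\left(1 + 2 \left(-4\right)\right) - 135\right)^{2}}{-5773} = \left(\left(1 - 8\right) - 135\right)^{2} \left(- \frac{1}{5773}\right) = \left(-7 - 135\right)^{2} \left(- \frac{1}{5773}\right) = \left(-142\right)^{2} \left(- \frac{1}{5773}\right) = 20164 \left(- \frac{1}{5773}\right) = - \frac{20164}{5773}$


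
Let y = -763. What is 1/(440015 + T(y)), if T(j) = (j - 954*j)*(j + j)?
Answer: -1/1109174099 ≈ -9.0157e-10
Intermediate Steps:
T(j) = -1906*j² (T(j) = (-953*j)*(2*j) = -1906*j²)
1/(440015 + T(y)) = 1/(440015 - 1906*(-763)²) = 1/(440015 - 1906*582169) = 1/(440015 - 1109614114) = 1/(-1109174099) = -1/1109174099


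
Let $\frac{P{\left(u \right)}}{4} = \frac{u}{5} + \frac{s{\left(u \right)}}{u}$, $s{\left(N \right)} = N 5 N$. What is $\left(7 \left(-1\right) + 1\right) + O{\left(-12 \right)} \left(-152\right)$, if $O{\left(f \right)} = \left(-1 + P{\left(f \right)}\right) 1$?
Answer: $\frac{190426}{5} \approx 38085.0$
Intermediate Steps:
$s{\left(N \right)} = 5 N^{2}$ ($s{\left(N \right)} = 5 N N = 5 N^{2}$)
$P{\left(u \right)} = \frac{104 u}{5}$ ($P{\left(u \right)} = 4 \left(\frac{u}{5} + \frac{5 u^{2}}{u}\right) = 4 \left(u \frac{1}{5} + 5 u\right) = 4 \left(\frac{u}{5} + 5 u\right) = 4 \frac{26 u}{5} = \frac{104 u}{5}$)
$O{\left(f \right)} = -1 + \frac{104 f}{5}$ ($O{\left(f \right)} = \left(-1 + \frac{104 f}{5}\right) 1 = -1 + \frac{104 f}{5}$)
$\left(7 \left(-1\right) + 1\right) + O{\left(-12 \right)} \left(-152\right) = \left(7 \left(-1\right) + 1\right) + \left(-1 + \frac{104}{5} \left(-12\right)\right) \left(-152\right) = \left(-7 + 1\right) + \left(-1 - \frac{1248}{5}\right) \left(-152\right) = -6 - - \frac{190456}{5} = -6 + \frac{190456}{5} = \frac{190426}{5}$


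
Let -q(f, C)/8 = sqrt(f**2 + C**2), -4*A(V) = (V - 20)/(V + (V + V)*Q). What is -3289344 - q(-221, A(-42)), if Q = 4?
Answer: -3289344 + 2*sqrt(27914390737)/189 ≈ -3.2876e+6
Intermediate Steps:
A(V) = -(-20 + V)/(36*V) (A(V) = -(V - 20)/(4*(V + (V + V)*4)) = -(-20 + V)/(4*(V + (2*V)*4)) = -(-20 + V)/(4*(V + 8*V)) = -(-20 + V)/(4*(9*V)) = -(-20 + V)*1/(9*V)/4 = -(-20 + V)/(36*V))
q(f, C) = -8*sqrt(C**2 + f**2) (q(f, C) = -8*sqrt(f**2 + C**2) = -8*sqrt(C**2 + f**2))
-3289344 - q(-221, A(-42)) = -3289344 - (-8)*sqrt(((1/36)*(20 - 1*(-42))/(-42))**2 + (-221)**2) = -3289344 - (-8)*sqrt(((1/36)*(-1/42)*(20 + 42))**2 + 48841) = -3289344 - (-8)*sqrt(((1/36)*(-1/42)*62)**2 + 48841) = -3289344 - (-8)*sqrt((-31/756)**2 + 48841) = -3289344 - (-8)*sqrt(961/571536 + 48841) = -3289344 - (-8)*sqrt(27914390737/571536) = -3289344 - (-8)*sqrt(27914390737)/756 = -3289344 - (-2)*sqrt(27914390737)/189 = -3289344 + 2*sqrt(27914390737)/189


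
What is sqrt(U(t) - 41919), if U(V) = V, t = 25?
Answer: I*sqrt(41894) ≈ 204.68*I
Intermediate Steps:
sqrt(U(t) - 41919) = sqrt(25 - 41919) = sqrt(-41894) = I*sqrt(41894)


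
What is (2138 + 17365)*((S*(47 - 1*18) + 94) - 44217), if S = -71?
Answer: -900687546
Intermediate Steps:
(2138 + 17365)*((S*(47 - 1*18) + 94) - 44217) = (2138 + 17365)*((-71*(47 - 1*18) + 94) - 44217) = 19503*((-71*(47 - 18) + 94) - 44217) = 19503*((-71*29 + 94) - 44217) = 19503*((-2059 + 94) - 44217) = 19503*(-1965 - 44217) = 19503*(-46182) = -900687546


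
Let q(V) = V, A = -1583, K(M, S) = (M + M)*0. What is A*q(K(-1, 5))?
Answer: 0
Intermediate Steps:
K(M, S) = 0 (K(M, S) = (2*M)*0 = 0)
A*q(K(-1, 5)) = -1583*0 = 0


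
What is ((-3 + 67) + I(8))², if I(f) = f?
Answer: 5184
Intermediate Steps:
((-3 + 67) + I(8))² = ((-3 + 67) + 8)² = (64 + 8)² = 72² = 5184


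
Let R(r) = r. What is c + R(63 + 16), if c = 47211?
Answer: 47290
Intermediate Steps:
c + R(63 + 16) = 47211 + (63 + 16) = 47211 + 79 = 47290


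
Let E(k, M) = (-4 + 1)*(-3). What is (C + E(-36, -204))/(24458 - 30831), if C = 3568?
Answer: -3577/6373 ≈ -0.56127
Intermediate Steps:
E(k, M) = 9 (E(k, M) = -3*(-3) = 9)
(C + E(-36, -204))/(24458 - 30831) = (3568 + 9)/(24458 - 30831) = 3577/(-6373) = 3577*(-1/6373) = -3577/6373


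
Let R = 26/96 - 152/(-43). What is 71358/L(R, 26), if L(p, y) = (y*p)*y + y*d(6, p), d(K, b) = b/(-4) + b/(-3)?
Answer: 883697472/31145075 ≈ 28.374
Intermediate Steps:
d(K, b) = -7*b/12 (d(K, b) = b*(-¼) + b*(-⅓) = -b/4 - b/3 = -7*b/12)
R = 7855/2064 (R = 26*(1/96) - 152*(-1/43) = 13/48 + 152/43 = 7855/2064 ≈ 3.8057)
L(p, y) = p*y² - 7*p*y/12 (L(p, y) = (y*p)*y + y*(-7*p/12) = (p*y)*y - 7*p*y/12 = p*y² - 7*p*y/12)
71358/L(R, 26) = 71358/(((1/12)*(7855/2064)*26*(-7 + 12*26))) = 71358/(((1/12)*(7855/2064)*26*(-7 + 312))) = 71358/(((1/12)*(7855/2064)*26*305)) = 71358/(31145075/12384) = 71358*(12384/31145075) = 883697472/31145075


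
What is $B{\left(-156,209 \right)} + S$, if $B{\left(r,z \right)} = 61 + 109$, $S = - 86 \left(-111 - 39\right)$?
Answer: $13070$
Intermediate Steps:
$S = 12900$ ($S = \left(-86\right) \left(-150\right) = 12900$)
$B{\left(r,z \right)} = 170$
$B{\left(-156,209 \right)} + S = 170 + 12900 = 13070$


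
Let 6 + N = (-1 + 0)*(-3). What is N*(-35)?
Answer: 105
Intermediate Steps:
N = -3 (N = -6 + (-1 + 0)*(-3) = -6 - 1*(-3) = -6 + 3 = -3)
N*(-35) = -3*(-35) = 105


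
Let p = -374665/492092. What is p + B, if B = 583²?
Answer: 167256283123/492092 ≈ 3.3989e+5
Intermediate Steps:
p = -374665/492092 (p = -374665*1/492092 = -374665/492092 ≈ -0.76137)
B = 339889
p + B = -374665/492092 + 339889 = 167256283123/492092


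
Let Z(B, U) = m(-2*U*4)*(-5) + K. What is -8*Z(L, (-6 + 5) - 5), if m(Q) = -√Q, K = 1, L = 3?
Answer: -8 - 160*√3 ≈ -285.13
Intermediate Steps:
Z(B, U) = 1 + 10*√2*√(-U) (Z(B, U) = -√(-2*U*4)*(-5) + 1 = -√(-8*U)*(-5) + 1 = -2*√2*√(-U)*(-5) + 1 = 10*√2*√(-U) + 1 = 1 + 10*√2*√(-U))
-8*Z(L, (-6 + 5) - 5) = -8*(1 + 10*√2*√(-((-6 + 5) - 5))) = -8*(1 + 10*√2*√(-(-1 - 5))) = -8*(1 + 10*√2*√(-1*(-6))) = -8*(1 + 10*√2*√6) = -8*(1 + 20*√3) = -8 - 160*√3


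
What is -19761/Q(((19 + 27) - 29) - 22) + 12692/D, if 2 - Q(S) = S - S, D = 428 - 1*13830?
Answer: -132431153/13402 ≈ -9881.5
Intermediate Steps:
D = -13402 (D = 428 - 13830 = -13402)
Q(S) = 2 (Q(S) = 2 - (S - S) = 2 - 1*0 = 2 + 0 = 2)
-19761/Q(((19 + 27) - 29) - 22) + 12692/D = -19761/2 + 12692/(-13402) = -19761*1/2 + 12692*(-1/13402) = -19761/2 - 6346/6701 = -132431153/13402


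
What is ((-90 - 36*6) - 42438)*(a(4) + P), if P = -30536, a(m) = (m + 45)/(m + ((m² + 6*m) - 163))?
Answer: 22189222536/17 ≈ 1.3052e+9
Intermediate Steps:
a(m) = (45 + m)/(-163 + m² + 7*m) (a(m) = (45 + m)/(m + (-163 + m² + 6*m)) = (45 + m)/(-163 + m² + 7*m))
((-90 - 36*6) - 42438)*(a(4) + P) = ((-90 - 36*6) - 42438)*((45 + 4)/(-163 + 4² + 7*4) - 30536) = ((-90 - 216) - 42438)*(49/(-163 + 16 + 28) - 30536) = (-306 - 42438)*(49/(-119) - 30536) = -42744*(-1/119*49 - 30536) = -42744*(-7/17 - 30536) = -42744*(-519119/17) = 22189222536/17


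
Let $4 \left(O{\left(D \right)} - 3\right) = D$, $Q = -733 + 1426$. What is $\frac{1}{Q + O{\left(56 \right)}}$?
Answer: $\frac{1}{710} \approx 0.0014085$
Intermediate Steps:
$Q = 693$
$O{\left(D \right)} = 3 + \frac{D}{4}$
$\frac{1}{Q + O{\left(56 \right)}} = \frac{1}{693 + \left(3 + \frac{1}{4} \cdot 56\right)} = \frac{1}{693 + \left(3 + 14\right)} = \frac{1}{693 + 17} = \frac{1}{710}$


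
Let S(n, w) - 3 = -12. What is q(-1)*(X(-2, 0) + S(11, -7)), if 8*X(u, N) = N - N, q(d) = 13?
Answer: -117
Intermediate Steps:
S(n, w) = -9 (S(n, w) = 3 - 12 = -9)
X(u, N) = 0 (X(u, N) = (N - N)/8 = (⅛)*0 = 0)
q(-1)*(X(-2, 0) + S(11, -7)) = 13*(0 - 9) = 13*(-9) = -117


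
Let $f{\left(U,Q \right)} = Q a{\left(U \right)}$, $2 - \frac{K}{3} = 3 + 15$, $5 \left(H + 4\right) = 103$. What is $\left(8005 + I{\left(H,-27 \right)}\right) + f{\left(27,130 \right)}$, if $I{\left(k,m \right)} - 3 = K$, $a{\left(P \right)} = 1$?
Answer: $8090$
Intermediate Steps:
$H = \frac{83}{5}$ ($H = -4 + \frac{1}{5} \cdot 103 = -4 + \frac{103}{5} = \frac{83}{5} \approx 16.6$)
$K = -48$ ($K = 6 - 3 \left(3 + 15\right) = 6 - 54 = -48$)
$I{\left(k,m \right)} = -45$ ($I{\left(k,m \right)} = 3 - 48 = -45$)
$f{\left(U,Q \right)} = Q$ ($f{\left(U,Q \right)} = Q 1 = Q$)
$\left(8005 + I{\left(H,-27 \right)}\right) + f{\left(27,130 \right)} = \left(8005 - 45\right) + 130 = 7960 + 130 = 8090$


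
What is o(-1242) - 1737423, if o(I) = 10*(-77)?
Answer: -1738193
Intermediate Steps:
o(I) = -770
o(-1242) - 1737423 = -770 - 1737423 = -1738193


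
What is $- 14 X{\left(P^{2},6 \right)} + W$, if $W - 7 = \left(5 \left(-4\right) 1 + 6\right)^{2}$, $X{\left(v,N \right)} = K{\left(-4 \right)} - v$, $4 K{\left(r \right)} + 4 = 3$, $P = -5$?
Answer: $\frac{1113}{2} \approx 556.5$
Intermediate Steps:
$K{\left(r \right)} = - \frac{1}{4}$ ($K{\left(r \right)} = -1 + \frac{1}{4} \cdot 3 = -1 + \frac{3}{4} = - \frac{1}{4}$)
$X{\left(v,N \right)} = - \frac{1}{4} - v$
$W = 203$ ($W = 7 + \left(5 \left(-4\right) 1 + 6\right)^{2} = 7 + \left(\left(-20\right) 1 + 6\right)^{2} = 7 + \left(-20 + 6\right)^{2} = 7 + \left(-14\right)^{2} = 7 + 196 = 203$)
$- 14 X{\left(P^{2},6 \right)} + W = - 14 \left(- \frac{1}{4} - \left(-5\right)^{2}\right) + 203 = - 14 \left(- \frac{1}{4} - 25\right) + 203 = \left(-14\right) \left(- \frac{101}{4}\right) + 203 = \frac{707}{2} + 203 = \frac{1113}{2}$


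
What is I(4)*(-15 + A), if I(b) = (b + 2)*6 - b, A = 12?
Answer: -96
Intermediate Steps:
I(b) = 12 + 5*b (I(b) = (2 + b)*6 - b = (12 + 6*b) - b = 12 + 5*b)
I(4)*(-15 + A) = (12 + 5*4)*(-15 + 12) = (12 + 20)*(-3) = 32*(-3) = -96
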